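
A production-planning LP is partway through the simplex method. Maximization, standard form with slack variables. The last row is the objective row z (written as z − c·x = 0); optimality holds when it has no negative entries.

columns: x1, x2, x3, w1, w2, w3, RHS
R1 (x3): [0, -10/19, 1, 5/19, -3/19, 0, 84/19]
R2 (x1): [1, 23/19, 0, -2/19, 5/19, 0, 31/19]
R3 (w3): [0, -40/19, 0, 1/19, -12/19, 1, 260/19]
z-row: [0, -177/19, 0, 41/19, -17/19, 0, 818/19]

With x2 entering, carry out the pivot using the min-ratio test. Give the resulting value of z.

1279/23

Ratio test on column x2 — row 1: entry -10/19 ≤ 0; row 2: (31/19)/(23/19) = 31/23; row 3: entry -40/19 ≤ 0. Minimum is 31/23 at row 2 (x1 leaves); pivot element 23/19.
Pivot on row 2; the z-row RHS becomes 818/19 − (-177/19)·(31/23) = 1279/23.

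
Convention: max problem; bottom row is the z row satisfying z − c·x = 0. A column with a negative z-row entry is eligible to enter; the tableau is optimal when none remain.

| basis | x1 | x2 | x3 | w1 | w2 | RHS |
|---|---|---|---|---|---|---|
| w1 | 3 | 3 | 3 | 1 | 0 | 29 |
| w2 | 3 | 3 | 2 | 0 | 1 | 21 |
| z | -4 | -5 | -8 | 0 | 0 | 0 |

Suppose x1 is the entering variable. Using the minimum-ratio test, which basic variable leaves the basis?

w2

Column x1 entries and ratios — w1: 29/3 = 29/3; w2: 21/3 = 7.
Smallest ratio is 7 in the row of w2, so w2 leaves.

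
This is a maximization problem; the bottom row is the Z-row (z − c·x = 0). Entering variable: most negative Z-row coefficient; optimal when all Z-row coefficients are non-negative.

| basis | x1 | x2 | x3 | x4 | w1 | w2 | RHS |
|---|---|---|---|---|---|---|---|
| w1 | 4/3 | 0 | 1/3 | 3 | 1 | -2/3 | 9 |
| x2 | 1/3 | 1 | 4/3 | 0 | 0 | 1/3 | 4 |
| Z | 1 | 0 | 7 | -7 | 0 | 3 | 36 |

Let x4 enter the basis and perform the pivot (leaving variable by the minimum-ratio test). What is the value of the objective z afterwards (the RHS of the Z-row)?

57

Ratio test on column x4 — row 1: 9/3 = 3; row 2: entry 0 ≤ 0. Minimum is 3 at row 1 (w1 leaves); pivot element 3.
Pivot on row 1; the Z-row RHS becomes 36 − (-7)·3 = 57.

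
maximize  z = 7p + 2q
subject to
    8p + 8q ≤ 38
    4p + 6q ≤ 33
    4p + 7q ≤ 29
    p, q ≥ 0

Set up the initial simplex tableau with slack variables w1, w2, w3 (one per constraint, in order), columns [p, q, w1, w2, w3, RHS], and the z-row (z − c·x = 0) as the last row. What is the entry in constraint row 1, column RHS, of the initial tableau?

The RHS of constraint 1 is b_1 = 38.

38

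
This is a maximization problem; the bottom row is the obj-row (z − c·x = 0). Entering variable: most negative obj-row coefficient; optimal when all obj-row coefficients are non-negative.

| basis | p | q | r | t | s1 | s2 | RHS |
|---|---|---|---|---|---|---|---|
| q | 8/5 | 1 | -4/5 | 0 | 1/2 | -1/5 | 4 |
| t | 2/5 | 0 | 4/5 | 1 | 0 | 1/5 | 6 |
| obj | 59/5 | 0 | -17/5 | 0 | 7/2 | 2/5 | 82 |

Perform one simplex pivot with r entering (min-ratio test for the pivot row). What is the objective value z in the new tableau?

Ratio test on column r — row 1: entry -4/5 ≤ 0; row 2: 6/(4/5) = 15/2. Minimum is 15/2 at row 2 (t leaves); pivot element 4/5.
Pivot on row 2; the obj-row RHS becomes 82 − (-17/5)·(15/2) = 215/2.

215/2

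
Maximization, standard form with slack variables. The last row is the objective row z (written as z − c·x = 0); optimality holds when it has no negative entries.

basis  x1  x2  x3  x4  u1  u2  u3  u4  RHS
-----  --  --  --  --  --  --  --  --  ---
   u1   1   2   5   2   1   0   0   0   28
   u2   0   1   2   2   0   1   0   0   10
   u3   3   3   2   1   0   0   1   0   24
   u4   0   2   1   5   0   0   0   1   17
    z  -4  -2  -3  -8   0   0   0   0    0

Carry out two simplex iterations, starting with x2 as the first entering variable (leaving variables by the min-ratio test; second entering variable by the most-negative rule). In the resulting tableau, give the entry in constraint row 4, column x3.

Ratio test on column x2 — row 1: 28/2 = 14; row 2: 10/1 = 10; row 3: 24/3 = 8; row 4: 17/2 = 17/2. Minimum is 8 at row 3 (u3 leaves); pivot element 3.
Divide row 3 by 3; eliminate column x2 from the other rows.
Second iteration: most negative z-row entry is -22/3 in column x4, so x4 enters.
Ratio test on column x4 — row 1: 12/(4/3) = 9; row 2: 2/(5/3) = 6/5; row 3: 8/(1/3) = 24; row 4: 1/(13/3) = 3/13. Minimum is 3/13 at row 4 (u4 leaves); pivot element 13/3.
Divide row 4 by 13/3; eliminate column x4 from the other rows.
After both pivots, the entry at constraint row 4, column x3 is -1/13.

-1/13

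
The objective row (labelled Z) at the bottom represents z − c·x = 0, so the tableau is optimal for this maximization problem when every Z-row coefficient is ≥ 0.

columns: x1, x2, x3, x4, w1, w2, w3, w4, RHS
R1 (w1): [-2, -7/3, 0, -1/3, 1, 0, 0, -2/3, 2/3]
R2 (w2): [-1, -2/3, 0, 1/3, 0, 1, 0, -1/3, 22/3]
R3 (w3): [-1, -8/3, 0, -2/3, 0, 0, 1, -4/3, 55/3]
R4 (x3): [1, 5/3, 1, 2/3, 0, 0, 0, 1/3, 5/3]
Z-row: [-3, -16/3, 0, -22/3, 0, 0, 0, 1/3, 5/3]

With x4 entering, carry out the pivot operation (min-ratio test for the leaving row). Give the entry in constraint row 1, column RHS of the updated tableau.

3/2

Ratio test on column x4 — row 1: entry -1/3 ≤ 0; row 2: (22/3)/(1/3) = 22; row 3: entry -2/3 ≤ 0; row 4: (5/3)/(2/3) = 5/2. Minimum is 5/2 at row 4 (x3 leaves); pivot element 2/3.
Divide row 4 by 2/3; eliminate column x4 from the other rows.
Row 1 update in column RHS: 2/3 − (-1/3)·(5/2) = 3/2.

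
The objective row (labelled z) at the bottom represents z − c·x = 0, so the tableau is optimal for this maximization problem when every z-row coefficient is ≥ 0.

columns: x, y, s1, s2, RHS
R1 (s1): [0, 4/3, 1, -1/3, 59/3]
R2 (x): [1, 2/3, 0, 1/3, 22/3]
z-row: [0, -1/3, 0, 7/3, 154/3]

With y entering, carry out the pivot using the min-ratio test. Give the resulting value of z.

Ratio test on column y — row 1: (59/3)/(4/3) = 59/4; row 2: (22/3)/(2/3) = 11. Minimum is 11 at row 2 (x leaves); pivot element 2/3.
Pivot on row 2; the z-row RHS becomes 154/3 − (-1/3)·11 = 55.

55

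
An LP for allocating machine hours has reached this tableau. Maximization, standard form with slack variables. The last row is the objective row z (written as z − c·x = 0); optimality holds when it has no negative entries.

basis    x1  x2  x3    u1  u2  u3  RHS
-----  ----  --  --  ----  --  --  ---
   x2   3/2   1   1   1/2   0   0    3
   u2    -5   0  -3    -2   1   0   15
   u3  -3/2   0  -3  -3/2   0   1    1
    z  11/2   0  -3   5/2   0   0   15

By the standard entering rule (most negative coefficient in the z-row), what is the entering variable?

x3

Negative z-row entries: x3: -3.
The most negative is -3 in column x3, so x3 enters.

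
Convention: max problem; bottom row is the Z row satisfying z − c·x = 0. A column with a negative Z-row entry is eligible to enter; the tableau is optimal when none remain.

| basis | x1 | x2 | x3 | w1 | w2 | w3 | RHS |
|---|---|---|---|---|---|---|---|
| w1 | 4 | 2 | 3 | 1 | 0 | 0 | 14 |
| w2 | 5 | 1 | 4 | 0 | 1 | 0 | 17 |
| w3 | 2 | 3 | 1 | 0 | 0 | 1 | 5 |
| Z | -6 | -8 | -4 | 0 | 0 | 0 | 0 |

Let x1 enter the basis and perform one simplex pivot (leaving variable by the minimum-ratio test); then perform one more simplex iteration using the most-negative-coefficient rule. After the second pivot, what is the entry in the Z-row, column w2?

2/3

Ratio test on column x1 — row 1: 14/4 = 7/2; row 2: 17/5 = 17/5; row 3: 5/2 = 5/2. Minimum is 5/2 at row 3 (w3 leaves); pivot element 2.
Divide row 3 by 2; eliminate column x1 from the other rows.
Second iteration: most negative Z-row entry is -1 in column x3, so x3 enters.
Ratio test on column x3 — row 1: 4/1 = 4; row 2: (9/2)/(3/2) = 3; row 3: (5/2)/(1/2) = 5. Minimum is 3 at row 2 (w2 leaves); pivot element 3/2.
Divide row 2 by 3/2; eliminate column x3 from the other rows.
After both pivots, the entry at the Z-row, column w2 is 2/3.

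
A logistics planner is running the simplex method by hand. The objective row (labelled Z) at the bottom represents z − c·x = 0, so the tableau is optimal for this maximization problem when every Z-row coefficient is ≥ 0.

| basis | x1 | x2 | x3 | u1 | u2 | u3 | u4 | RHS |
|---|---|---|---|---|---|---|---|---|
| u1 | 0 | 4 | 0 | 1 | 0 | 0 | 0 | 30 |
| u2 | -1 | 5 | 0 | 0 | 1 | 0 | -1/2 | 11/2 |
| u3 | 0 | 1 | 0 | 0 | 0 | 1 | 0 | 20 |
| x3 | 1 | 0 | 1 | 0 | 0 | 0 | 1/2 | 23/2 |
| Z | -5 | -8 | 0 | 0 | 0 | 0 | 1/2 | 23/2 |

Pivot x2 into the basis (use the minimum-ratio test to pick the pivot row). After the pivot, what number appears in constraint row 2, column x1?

-1/5

Ratio test on column x2 — row 1: 30/4 = 15/2; row 2: (11/2)/5 = 11/10; row 3: 20/1 = 20; row 4: entry 0 ≤ 0. Minimum is 11/10 at row 2 (u2 leaves); pivot element 5.
Divide row 2 by 5; eliminate column x2 from the other rows.
In the new row 2, the x1 entry is the old entry divided by the pivot: (-1)/5 = -1/5.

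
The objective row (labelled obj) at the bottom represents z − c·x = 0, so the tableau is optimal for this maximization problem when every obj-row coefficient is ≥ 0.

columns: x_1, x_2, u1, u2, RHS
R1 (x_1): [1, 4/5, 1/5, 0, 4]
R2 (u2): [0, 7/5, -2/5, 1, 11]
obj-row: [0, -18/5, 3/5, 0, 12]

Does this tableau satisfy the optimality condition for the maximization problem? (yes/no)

no

The obj-row has a negative entry -18/5 in column x_2, so it is not optimal.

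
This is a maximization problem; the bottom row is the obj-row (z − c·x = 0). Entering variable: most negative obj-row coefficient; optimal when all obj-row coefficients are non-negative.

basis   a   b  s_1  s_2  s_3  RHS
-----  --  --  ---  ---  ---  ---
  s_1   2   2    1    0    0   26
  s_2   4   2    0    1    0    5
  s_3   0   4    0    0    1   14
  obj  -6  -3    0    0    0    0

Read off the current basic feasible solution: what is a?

a is not in the basis, so in the current basic feasible solution a = 0.

0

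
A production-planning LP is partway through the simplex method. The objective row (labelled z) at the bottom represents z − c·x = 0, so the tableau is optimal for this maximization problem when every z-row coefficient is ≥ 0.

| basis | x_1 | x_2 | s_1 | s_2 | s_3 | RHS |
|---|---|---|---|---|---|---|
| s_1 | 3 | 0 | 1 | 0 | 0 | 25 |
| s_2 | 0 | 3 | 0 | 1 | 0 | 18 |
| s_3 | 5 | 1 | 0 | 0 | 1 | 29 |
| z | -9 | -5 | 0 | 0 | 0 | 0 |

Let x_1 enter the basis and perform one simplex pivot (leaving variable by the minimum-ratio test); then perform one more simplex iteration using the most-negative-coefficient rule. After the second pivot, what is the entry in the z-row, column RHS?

357/5

Ratio test on column x_1 — row 1: 25/3 = 25/3; row 2: entry 0 ≤ 0; row 3: 29/5 = 29/5. Minimum is 29/5 at row 3 (s_3 leaves); pivot element 5.
Divide row 3 by 5; eliminate column x_1 from the other rows.
Second iteration: most negative z-row entry is -16/5 in column x_2, so x_2 enters.
Ratio test on column x_2 — row 1: entry -3/5 ≤ 0; row 2: 18/3 = 6; row 3: (29/5)/(1/5) = 29. Minimum is 6 at row 2 (s_2 leaves); pivot element 3.
Divide row 2 by 3; eliminate column x_2 from the other rows.
After both pivots, the entry at the z-row, column RHS is 357/5.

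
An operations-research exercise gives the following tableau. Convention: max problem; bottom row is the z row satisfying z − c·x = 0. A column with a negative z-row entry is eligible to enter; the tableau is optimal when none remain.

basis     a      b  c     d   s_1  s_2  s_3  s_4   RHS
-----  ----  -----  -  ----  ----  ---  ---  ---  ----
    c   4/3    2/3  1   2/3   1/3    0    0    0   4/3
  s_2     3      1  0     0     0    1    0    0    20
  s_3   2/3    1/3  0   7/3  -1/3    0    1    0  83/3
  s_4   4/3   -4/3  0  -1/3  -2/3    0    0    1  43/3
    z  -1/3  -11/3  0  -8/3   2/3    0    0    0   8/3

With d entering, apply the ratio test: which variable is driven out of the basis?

c

Column d entries and ratios — c: (4/3)/(2/3) = 2; s_2: 0 ≤ 0, skip; s_3: (83/3)/(7/3) = 83/7; s_4: -1/3 ≤ 0, skip.
Smallest ratio is 2 in the row of c, so c leaves.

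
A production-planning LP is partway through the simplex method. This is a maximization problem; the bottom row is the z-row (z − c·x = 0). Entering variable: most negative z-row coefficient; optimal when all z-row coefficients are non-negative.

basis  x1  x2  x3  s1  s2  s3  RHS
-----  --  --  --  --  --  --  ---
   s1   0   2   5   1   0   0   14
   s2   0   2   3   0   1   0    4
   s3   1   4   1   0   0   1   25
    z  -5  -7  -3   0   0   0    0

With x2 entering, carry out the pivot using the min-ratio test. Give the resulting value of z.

14

Ratio test on column x2 — row 1: 14/2 = 7; row 2: 4/2 = 2; row 3: 25/4 = 25/4. Minimum is 2 at row 2 (s2 leaves); pivot element 2.
Pivot on row 2; the z-row RHS becomes 0 − (-7)·2 = 14.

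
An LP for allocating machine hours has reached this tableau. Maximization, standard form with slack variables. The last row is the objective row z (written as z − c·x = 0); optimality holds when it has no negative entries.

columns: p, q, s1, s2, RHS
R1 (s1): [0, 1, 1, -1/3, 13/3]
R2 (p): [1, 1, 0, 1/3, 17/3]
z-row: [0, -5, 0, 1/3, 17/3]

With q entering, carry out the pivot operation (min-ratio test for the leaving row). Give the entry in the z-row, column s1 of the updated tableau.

5

Ratio test on column q — row 1: (13/3)/1 = 13/3; row 2: (17/3)/1 = 17/3. Minimum is 13/3 at row 1 (s1 leaves); pivot element 1.
Divide row 1 by 1; eliminate column q from the other rows.
z-row update in column s1: 0 − (-5)·1 = 5.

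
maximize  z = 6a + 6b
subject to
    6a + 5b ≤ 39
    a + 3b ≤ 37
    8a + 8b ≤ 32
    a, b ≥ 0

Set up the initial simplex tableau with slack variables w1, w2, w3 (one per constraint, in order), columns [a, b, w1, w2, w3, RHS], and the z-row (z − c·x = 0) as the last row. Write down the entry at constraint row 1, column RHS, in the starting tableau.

The RHS of constraint 1 is b_1 = 39.

39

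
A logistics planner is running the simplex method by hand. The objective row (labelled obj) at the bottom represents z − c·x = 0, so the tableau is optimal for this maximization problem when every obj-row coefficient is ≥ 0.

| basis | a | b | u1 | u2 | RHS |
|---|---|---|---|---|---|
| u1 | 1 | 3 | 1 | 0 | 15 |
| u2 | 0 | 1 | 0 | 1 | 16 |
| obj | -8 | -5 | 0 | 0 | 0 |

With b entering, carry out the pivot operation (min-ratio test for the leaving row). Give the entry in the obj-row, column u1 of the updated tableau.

Ratio test on column b — row 1: 15/3 = 5; row 2: 16/1 = 16. Minimum is 5 at row 1 (u1 leaves); pivot element 3.
Divide row 1 by 3; eliminate column b from the other rows.
obj-row update in column u1: 0 − (-5)·(1/3) = 5/3.

5/3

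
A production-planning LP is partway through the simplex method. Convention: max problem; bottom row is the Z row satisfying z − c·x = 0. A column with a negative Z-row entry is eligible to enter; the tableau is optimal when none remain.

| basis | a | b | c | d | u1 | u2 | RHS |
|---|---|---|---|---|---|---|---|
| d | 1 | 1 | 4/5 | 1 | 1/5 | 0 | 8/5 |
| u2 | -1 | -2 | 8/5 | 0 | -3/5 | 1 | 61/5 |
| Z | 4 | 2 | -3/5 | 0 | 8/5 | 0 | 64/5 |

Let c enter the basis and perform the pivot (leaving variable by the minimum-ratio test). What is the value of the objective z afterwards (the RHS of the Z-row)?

14

Ratio test on column c — row 1: (8/5)/(4/5) = 2; row 2: (61/5)/(8/5) = 61/8. Minimum is 2 at row 1 (d leaves); pivot element 4/5.
Pivot on row 1; the Z-row RHS becomes 64/5 − (-3/5)·2 = 14.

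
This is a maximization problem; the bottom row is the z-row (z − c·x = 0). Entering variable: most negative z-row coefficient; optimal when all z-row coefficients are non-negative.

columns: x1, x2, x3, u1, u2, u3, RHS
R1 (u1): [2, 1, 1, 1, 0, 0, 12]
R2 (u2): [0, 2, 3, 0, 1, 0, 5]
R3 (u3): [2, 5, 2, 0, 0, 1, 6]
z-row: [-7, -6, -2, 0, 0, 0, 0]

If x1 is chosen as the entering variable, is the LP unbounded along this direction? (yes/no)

Column x1 has positive entries in row(s) 1, 3, so the ratio test bounds it — not unbounded.

no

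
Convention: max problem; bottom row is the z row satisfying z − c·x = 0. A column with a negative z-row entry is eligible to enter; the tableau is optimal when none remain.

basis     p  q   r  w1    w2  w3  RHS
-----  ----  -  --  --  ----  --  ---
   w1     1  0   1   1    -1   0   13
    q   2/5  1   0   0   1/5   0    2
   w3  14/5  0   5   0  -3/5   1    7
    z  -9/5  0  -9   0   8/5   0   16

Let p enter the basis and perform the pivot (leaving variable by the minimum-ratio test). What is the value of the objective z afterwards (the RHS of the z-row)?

Ratio test on column p — row 1: 13/1 = 13; row 2: 2/(2/5) = 5; row 3: 7/(14/5) = 5/2. Minimum is 5/2 at row 3 (w3 leaves); pivot element 14/5.
Pivot on row 3; the z-row RHS becomes 16 − (-9/5)·(5/2) = 41/2.

41/2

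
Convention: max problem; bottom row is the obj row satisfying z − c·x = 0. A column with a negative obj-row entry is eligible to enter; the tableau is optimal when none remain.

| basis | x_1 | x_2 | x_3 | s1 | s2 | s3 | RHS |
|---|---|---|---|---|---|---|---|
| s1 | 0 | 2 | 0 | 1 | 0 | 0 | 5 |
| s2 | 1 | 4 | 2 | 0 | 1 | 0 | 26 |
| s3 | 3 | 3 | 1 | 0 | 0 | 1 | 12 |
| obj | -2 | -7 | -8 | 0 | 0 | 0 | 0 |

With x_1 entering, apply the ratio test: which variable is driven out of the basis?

s3

Column x_1 entries and ratios — s1: 0 ≤ 0, skip; s2: 26/1 = 26; s3: 12/3 = 4.
Smallest ratio is 4 in the row of s3, so s3 leaves.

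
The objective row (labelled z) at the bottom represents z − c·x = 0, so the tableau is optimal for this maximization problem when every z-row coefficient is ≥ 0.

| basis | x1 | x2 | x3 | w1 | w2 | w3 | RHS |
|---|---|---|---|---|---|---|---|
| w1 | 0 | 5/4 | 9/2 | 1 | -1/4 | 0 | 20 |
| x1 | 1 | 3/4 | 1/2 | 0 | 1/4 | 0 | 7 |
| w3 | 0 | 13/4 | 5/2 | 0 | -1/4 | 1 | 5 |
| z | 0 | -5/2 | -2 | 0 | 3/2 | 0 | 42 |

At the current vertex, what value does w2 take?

w2 is not in the basis, so in the current basic feasible solution w2 = 0.

0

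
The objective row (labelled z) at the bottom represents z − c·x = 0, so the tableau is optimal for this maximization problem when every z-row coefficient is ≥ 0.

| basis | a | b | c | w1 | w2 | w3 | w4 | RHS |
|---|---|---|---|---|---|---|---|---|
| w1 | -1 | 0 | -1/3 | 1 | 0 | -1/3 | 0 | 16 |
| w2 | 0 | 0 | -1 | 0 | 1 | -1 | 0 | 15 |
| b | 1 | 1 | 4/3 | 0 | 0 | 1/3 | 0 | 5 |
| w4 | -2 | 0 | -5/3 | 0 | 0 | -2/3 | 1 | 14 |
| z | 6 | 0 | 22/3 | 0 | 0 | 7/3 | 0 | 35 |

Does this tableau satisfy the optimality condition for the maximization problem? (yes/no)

yes

Every z-row coefficient is ≥ 0, so the tableau is optimal.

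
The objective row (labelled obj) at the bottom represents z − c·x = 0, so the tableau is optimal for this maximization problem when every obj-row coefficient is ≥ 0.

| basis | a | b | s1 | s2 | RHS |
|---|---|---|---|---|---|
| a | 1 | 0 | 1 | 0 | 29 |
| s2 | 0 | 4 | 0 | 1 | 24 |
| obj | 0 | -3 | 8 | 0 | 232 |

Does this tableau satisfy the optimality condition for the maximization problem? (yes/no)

The obj-row has a negative entry -3 in column b, so it is not optimal.

no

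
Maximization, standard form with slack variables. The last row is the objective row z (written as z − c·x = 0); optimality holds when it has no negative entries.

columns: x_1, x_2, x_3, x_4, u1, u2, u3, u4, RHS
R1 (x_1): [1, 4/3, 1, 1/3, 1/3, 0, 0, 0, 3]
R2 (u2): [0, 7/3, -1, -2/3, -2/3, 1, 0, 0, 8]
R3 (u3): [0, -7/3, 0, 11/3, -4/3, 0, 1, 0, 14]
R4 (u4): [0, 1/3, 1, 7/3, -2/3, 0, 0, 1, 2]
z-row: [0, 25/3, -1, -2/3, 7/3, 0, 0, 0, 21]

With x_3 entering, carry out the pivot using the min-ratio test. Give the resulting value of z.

Ratio test on column x_3 — row 1: 3/1 = 3; row 2: entry -1 ≤ 0; row 3: entry 0 ≤ 0; row 4: 2/1 = 2. Minimum is 2 at row 4 (u4 leaves); pivot element 1.
Pivot on row 4; the z-row RHS becomes 21 − (-1)·2 = 23.

23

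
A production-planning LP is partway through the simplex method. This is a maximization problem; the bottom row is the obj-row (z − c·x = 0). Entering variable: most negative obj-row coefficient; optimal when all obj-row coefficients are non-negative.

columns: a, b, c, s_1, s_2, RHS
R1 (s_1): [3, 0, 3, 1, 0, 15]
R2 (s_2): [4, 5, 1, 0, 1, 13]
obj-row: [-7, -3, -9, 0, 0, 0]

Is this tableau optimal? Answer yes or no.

The obj-row has a negative entry -9 in column c, so it is not optimal.

no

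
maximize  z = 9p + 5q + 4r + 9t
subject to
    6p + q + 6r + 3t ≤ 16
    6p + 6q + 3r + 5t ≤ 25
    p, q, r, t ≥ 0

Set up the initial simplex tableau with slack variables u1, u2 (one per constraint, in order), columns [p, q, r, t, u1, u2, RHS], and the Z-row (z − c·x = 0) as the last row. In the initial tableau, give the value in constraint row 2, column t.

Constraint 2 has coefficient 5 on t.

5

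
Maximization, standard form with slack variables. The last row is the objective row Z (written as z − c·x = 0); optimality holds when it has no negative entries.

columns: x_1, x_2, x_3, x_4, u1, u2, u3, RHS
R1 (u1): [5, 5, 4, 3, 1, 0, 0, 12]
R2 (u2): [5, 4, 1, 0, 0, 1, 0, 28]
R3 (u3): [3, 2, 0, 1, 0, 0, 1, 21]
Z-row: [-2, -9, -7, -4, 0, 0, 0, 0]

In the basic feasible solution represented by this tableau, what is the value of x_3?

x_3 is not in the basis, so in the current basic feasible solution x_3 = 0.

0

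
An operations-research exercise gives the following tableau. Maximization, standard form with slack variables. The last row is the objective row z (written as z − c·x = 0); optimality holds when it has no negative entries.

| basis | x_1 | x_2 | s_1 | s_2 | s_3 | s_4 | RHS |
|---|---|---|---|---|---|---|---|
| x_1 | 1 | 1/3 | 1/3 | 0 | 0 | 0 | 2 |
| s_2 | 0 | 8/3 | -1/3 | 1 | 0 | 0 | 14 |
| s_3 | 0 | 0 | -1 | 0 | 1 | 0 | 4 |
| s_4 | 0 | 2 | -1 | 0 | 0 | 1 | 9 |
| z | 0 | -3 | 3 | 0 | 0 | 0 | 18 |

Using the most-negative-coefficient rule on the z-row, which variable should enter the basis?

Negative z-row entries: x_2: -3.
The most negative is -3 in column x_2, so x_2 enters.

x_2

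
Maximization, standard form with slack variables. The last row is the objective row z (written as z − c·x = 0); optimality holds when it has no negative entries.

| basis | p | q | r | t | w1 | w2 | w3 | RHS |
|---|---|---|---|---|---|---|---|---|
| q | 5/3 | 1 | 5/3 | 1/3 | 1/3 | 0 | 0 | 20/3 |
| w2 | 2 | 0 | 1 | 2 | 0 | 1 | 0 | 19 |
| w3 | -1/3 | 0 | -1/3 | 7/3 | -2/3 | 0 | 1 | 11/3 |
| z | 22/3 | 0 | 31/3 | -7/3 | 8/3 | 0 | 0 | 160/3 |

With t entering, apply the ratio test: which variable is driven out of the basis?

Column t entries and ratios — q: (20/3)/(1/3) = 20; w2: 19/2 = 19/2; w3: (11/3)/(7/3) = 11/7.
Smallest ratio is 11/7 in the row of w3, so w3 leaves.

w3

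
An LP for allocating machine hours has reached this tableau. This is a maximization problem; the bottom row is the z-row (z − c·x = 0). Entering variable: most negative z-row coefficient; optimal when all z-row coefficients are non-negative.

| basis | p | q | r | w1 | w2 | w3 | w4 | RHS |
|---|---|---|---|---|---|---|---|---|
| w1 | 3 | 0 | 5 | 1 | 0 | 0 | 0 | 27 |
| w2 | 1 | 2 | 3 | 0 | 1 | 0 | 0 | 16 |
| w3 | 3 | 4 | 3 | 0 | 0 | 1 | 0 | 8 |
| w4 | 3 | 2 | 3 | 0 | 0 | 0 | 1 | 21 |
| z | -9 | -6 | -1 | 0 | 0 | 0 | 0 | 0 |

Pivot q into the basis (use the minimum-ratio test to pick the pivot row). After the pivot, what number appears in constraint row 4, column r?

Ratio test on column q — row 1: entry 0 ≤ 0; row 2: 16/2 = 8; row 3: 8/4 = 2; row 4: 21/2 = 21/2. Minimum is 2 at row 3 (w3 leaves); pivot element 4.
Divide row 3 by 4; eliminate column q from the other rows.
Row 4 update in column r: 3 − 2·(3/4) = 3/2.

3/2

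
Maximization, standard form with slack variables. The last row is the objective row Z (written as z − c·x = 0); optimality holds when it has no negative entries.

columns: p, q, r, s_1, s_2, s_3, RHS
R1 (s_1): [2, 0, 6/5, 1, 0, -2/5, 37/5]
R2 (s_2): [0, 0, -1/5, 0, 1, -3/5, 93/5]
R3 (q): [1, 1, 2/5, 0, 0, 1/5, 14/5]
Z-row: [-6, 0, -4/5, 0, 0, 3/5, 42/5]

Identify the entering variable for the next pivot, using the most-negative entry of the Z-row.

Negative Z-row entries: p: -6, r: -4/5.
The most negative is -6 in column p, so p enters.

p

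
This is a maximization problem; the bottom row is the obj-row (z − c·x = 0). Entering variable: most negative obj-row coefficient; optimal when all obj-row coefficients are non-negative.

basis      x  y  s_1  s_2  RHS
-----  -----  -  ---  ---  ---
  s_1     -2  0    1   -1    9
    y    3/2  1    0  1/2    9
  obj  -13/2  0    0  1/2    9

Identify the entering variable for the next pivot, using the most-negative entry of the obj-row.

x

Negative obj-row entries: x: -13/2.
The most negative is -13/2 in column x, so x enters.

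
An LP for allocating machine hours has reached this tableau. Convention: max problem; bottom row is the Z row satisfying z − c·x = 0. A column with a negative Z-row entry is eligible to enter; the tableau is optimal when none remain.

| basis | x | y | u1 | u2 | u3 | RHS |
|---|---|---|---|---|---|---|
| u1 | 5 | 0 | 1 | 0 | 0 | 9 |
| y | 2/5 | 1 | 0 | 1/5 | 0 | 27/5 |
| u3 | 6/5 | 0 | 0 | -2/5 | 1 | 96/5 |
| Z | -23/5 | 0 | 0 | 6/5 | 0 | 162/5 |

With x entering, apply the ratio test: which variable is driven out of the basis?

u1

Column x entries and ratios — u1: 9/5 = 9/5; y: (27/5)/(2/5) = 27/2; u3: (96/5)/(6/5) = 16.
Smallest ratio is 9/5 in the row of u1, so u1 leaves.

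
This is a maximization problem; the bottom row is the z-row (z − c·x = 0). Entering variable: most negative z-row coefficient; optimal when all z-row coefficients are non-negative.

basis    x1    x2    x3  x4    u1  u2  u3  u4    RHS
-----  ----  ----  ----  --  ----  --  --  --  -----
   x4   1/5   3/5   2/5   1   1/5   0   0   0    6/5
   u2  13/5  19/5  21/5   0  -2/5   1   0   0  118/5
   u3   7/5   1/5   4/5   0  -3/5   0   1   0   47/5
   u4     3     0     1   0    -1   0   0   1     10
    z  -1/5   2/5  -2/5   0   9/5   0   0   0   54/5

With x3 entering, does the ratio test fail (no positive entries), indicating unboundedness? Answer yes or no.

Column x3 has positive entries in row(s) 1, 2, 3, 4, so the ratio test bounds it — not unbounded.

no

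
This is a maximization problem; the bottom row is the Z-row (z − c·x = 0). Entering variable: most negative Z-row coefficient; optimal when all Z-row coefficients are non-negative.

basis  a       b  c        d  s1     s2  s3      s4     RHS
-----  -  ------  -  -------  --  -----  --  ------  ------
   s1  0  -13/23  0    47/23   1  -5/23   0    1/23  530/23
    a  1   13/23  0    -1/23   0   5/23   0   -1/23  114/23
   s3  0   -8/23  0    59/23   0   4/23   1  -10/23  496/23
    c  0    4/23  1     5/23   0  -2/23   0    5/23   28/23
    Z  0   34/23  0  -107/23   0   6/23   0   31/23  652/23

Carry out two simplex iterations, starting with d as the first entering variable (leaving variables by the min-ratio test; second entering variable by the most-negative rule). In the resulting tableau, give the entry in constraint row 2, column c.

Ratio test on column d — row 1: (530/23)/(47/23) = 530/47; row 2: entry -1/23 ≤ 0; row 3: (496/23)/(59/23) = 496/59; row 4: (28/23)/(5/23) = 28/5. Minimum is 28/5 at row 4 (c leaves); pivot element 5/23.
Divide row 4 by 5/23; eliminate column d from the other rows.
Second iteration: most negative Z-row entry is -8/5 in column s2, so s2 enters.
Ratio test on column s2 — row 1: (58/5)/(3/5) = 58/3; row 2: (26/5)/(1/5) = 26; row 3: (36/5)/(6/5) = 6; row 4: entry -2/5 ≤ 0. Minimum is 6 at row 3 (s3 leaves); pivot element 6/5.
Divide row 3 by 6/5; eliminate column s2 from the other rows.
After both pivots, the entry at constraint row 2, column c is 13/6.

13/6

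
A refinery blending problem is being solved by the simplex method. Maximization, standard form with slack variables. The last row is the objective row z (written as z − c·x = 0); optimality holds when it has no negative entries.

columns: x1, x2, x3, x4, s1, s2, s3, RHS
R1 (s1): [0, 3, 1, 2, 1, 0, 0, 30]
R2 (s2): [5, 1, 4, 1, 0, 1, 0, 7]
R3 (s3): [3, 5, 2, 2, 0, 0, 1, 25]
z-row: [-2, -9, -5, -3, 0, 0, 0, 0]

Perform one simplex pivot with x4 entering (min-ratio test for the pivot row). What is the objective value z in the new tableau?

21

Ratio test on column x4 — row 1: 30/2 = 15; row 2: 7/1 = 7; row 3: 25/2 = 25/2. Minimum is 7 at row 2 (s2 leaves); pivot element 1.
Pivot on row 2; the z-row RHS becomes 0 − (-3)·7 = 21.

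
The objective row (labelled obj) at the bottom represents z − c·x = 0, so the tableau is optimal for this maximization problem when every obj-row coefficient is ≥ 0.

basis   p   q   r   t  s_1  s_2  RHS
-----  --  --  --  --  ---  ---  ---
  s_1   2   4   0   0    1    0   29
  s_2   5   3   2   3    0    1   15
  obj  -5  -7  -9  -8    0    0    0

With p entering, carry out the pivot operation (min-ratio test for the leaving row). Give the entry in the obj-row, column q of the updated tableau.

-4

Ratio test on column p — row 1: 29/2 = 29/2; row 2: 15/5 = 3. Minimum is 3 at row 2 (s_2 leaves); pivot element 5.
Divide row 2 by 5; eliminate column p from the other rows.
obj-row update in column q: -7 − (-5)·(3/5) = -4.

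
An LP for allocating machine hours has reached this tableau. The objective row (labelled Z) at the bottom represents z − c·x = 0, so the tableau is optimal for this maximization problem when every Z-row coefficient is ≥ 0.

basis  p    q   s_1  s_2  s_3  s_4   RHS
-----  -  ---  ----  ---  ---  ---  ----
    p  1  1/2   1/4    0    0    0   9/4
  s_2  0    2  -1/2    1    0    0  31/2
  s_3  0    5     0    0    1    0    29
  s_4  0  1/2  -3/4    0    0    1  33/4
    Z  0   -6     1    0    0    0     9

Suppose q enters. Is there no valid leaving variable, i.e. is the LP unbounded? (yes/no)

Column q has positive entries in row(s) 1, 2, 3, 4, so the ratio test bounds it — not unbounded.

no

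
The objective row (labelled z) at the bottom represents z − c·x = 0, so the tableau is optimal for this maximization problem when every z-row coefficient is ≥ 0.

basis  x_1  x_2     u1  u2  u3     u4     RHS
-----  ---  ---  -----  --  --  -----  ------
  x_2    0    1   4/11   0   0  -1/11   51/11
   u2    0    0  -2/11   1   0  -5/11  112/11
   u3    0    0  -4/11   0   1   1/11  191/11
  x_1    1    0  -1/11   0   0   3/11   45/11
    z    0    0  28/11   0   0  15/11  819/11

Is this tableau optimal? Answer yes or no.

yes

Every z-row coefficient is ≥ 0, so the tableau is optimal.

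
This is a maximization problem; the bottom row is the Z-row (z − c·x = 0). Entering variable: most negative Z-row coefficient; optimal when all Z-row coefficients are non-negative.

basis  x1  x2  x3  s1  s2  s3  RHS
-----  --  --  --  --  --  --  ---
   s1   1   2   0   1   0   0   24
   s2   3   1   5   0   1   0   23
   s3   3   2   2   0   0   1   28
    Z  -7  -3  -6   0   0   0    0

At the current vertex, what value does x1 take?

x1 is not in the basis, so in the current basic feasible solution x1 = 0.

0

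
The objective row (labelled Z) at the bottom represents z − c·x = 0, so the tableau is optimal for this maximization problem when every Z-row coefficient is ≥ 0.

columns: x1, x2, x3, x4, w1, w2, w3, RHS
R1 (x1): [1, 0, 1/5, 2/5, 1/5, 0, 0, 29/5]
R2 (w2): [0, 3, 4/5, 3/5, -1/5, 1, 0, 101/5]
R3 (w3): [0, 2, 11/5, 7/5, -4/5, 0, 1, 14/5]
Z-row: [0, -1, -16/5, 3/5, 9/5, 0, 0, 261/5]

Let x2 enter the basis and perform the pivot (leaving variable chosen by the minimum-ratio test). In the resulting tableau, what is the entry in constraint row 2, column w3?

Ratio test on column x2 — row 1: entry 0 ≤ 0; row 2: (101/5)/3 = 101/15; row 3: (14/5)/2 = 7/5. Minimum is 7/5 at row 3 (w3 leaves); pivot element 2.
Divide row 3 by 2; eliminate column x2 from the other rows.
Row 2 update in column w3: 0 − 3·(1/2) = -3/2.

-3/2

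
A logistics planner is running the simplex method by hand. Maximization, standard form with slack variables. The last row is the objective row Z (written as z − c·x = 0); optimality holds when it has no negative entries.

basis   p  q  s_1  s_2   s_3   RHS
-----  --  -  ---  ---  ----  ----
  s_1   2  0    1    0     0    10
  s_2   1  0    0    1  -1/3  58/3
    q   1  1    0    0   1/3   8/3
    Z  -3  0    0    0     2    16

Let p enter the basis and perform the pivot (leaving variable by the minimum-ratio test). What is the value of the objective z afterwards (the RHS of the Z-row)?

24

Ratio test on column p — row 1: 10/2 = 5; row 2: (58/3)/1 = 58/3; row 3: (8/3)/1 = 8/3. Minimum is 8/3 at row 3 (q leaves); pivot element 1.
Pivot on row 3; the Z-row RHS becomes 16 − (-3)·(8/3) = 24.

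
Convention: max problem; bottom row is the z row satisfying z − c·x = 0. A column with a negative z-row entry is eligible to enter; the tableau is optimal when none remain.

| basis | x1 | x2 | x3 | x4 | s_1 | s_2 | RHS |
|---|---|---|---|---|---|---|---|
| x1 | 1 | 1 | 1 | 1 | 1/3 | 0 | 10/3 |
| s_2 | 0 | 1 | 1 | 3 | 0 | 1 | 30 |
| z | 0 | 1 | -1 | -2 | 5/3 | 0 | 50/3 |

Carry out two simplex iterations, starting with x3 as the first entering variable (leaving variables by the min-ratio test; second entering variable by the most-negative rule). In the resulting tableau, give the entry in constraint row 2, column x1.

Ratio test on column x3 — row 1: (10/3)/1 = 10/3; row 2: 30/1 = 30. Minimum is 10/3 at row 1 (x1 leaves); pivot element 1.
Divide row 1 by 1; eliminate column x3 from the other rows.
Second iteration: most negative z-row entry is -1 in column x4, so x4 enters.
Ratio test on column x4 — row 1: (10/3)/1 = 10/3; row 2: (80/3)/2 = 40/3. Minimum is 10/3 at row 1 (x3 leaves); pivot element 1.
Divide row 1 by 1; eliminate column x4 from the other rows.
After both pivots, the entry at constraint row 2, column x1 is -3.

-3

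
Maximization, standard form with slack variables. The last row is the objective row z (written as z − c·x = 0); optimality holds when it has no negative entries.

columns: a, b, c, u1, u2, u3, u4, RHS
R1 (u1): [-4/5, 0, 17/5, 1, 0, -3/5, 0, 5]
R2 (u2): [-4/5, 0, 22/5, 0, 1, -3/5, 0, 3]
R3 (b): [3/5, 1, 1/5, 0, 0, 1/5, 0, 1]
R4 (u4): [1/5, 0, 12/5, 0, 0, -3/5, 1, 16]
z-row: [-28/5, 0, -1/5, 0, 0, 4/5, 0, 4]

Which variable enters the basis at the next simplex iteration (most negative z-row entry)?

a

Negative z-row entries: a: -28/5, c: -1/5.
The most negative is -28/5 in column a, so a enters.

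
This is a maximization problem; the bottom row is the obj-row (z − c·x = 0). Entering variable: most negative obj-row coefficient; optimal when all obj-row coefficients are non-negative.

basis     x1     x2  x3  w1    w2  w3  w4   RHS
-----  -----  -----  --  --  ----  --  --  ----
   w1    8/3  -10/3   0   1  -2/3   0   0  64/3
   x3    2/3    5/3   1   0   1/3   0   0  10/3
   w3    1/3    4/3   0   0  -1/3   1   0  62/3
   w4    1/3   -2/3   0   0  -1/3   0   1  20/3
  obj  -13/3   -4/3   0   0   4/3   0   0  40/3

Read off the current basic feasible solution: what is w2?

w2 is not in the basis, so in the current basic feasible solution w2 = 0.

0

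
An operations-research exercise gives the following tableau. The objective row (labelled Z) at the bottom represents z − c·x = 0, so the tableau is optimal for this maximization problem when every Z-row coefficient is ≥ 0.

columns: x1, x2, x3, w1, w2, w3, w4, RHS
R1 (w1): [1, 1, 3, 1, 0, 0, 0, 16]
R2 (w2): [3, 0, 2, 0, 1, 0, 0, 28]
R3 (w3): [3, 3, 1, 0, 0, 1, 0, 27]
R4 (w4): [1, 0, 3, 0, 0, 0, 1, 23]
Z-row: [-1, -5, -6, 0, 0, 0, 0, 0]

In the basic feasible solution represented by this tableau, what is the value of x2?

0

x2 is not in the basis, so in the current basic feasible solution x2 = 0.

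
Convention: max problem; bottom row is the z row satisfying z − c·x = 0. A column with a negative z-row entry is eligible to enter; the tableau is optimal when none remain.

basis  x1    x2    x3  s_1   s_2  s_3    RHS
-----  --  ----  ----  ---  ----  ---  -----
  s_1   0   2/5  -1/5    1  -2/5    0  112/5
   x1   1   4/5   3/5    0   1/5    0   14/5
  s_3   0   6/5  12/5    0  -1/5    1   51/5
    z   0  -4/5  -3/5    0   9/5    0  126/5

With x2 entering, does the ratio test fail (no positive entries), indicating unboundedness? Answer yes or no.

Column x2 has positive entries in row(s) 1, 2, 3, so the ratio test bounds it — not unbounded.

no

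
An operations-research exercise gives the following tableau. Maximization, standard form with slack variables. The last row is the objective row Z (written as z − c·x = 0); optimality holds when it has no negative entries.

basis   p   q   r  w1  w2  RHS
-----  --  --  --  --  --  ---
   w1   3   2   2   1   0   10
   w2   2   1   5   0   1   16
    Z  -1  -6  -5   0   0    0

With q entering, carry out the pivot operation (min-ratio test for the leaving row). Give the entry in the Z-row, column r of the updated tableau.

Ratio test on column q — row 1: 10/2 = 5; row 2: 16/1 = 16. Minimum is 5 at row 1 (w1 leaves); pivot element 2.
Divide row 1 by 2; eliminate column q from the other rows.
Z-row update in column r: -5 − (-6)·1 = 1.

1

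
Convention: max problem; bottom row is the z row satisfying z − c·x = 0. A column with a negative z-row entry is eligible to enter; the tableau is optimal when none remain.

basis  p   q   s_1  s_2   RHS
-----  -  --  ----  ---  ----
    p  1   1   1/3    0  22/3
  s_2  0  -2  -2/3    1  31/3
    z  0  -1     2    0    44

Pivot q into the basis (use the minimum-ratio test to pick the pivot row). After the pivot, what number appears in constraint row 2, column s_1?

0

Ratio test on column q — row 1: (22/3)/1 = 22/3; row 2: entry -2 ≤ 0. Minimum is 22/3 at row 1 (p leaves); pivot element 1.
Divide row 1 by 1; eliminate column q from the other rows.
Row 2 update in column s_1: -2/3 − (-2)·(1/3) = 0.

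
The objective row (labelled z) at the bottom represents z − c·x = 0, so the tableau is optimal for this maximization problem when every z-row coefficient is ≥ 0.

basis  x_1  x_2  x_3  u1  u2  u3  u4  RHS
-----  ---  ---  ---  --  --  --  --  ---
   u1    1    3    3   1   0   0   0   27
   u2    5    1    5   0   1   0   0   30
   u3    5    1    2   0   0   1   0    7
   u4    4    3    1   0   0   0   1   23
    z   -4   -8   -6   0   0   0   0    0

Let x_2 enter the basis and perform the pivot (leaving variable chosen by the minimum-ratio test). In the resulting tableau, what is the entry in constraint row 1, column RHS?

6

Ratio test on column x_2 — row 1: 27/3 = 9; row 2: 30/1 = 30; row 3: 7/1 = 7; row 4: 23/3 = 23/3. Minimum is 7 at row 3 (u3 leaves); pivot element 1.
Divide row 3 by 1; eliminate column x_2 from the other rows.
Row 1 update in column RHS: 27 − 3·7 = 6.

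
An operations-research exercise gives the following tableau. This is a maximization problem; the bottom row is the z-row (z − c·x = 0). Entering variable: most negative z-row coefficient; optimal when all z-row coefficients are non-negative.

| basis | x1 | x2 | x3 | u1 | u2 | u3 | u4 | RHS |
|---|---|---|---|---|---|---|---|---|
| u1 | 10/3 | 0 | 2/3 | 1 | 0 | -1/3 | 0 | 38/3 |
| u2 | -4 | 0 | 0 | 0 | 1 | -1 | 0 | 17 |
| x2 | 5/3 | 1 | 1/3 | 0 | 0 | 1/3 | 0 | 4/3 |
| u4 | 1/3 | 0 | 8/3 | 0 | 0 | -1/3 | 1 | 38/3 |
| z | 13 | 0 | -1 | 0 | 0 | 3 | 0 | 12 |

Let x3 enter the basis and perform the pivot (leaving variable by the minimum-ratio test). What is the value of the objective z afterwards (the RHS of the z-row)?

Ratio test on column x3 — row 1: (38/3)/(2/3) = 19; row 2: entry 0 ≤ 0; row 3: (4/3)/(1/3) = 4; row 4: (38/3)/(8/3) = 19/4. Minimum is 4 at row 3 (x2 leaves); pivot element 1/3.
Pivot on row 3; the z-row RHS becomes 12 − (-1)·4 = 16.

16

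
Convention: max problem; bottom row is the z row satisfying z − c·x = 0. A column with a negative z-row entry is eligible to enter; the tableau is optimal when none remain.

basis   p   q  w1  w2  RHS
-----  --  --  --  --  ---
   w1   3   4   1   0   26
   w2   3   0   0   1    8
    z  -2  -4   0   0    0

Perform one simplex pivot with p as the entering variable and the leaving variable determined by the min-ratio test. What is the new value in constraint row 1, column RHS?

Ratio test on column p — row 1: 26/3 = 26/3; row 2: 8/3 = 8/3. Minimum is 8/3 at row 2 (w2 leaves); pivot element 3.
Divide row 2 by 3; eliminate column p from the other rows.
Row 1 update in column RHS: 26 − 3·(8/3) = 18.

18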